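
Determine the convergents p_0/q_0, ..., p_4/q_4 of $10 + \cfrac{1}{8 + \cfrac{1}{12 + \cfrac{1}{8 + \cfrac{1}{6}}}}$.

10/1, 81/8, 982/97, 7937/784, 48604/4801

Using the convergent recurrence p_i = a_i*p_{i-1} + p_{i-2}, q_i = a_i*q_{i-1} + q_{i-2} with p_{-2}=0, p_{-1}=1, q_{-2}=1, q_{-1}=0:
  i=0: a_0=10, p_0 = 10*1 + 0 = 10, q_0 = 10*0 + 1 = 1.
  i=1: a_1=8, p_1 = 8*10 + 1 = 81, q_1 = 8*1 + 0 = 8.
  i=2: a_2=12, p_2 = 12*81 + 10 = 982, q_2 = 12*8 + 1 = 97.
  i=3: a_3=8, p_3 = 8*982 + 81 = 7937, q_3 = 8*97 + 8 = 784.
  i=4: a_4=6, p_4 = 6*7937 + 982 = 48604, q_4 = 6*784 + 97 = 4801.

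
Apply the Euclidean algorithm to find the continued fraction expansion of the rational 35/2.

Run the Euclidean algorithm on 35 and 2; the successive quotients are the partial quotients a_0, a_1, ... (each step inverts the fractional part left over by the previous one):
  35 = 17*2 + 1, so a_0 = 17.
  2 = 2*1 + 0, so a_1 = 2.
The remainder reaches 0 after 2 divisions, so the expansion has 2 partial quotients, read off in order.

[17; 2]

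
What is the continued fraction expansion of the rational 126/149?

Run the Euclidean algorithm on 126 and 149; the successive quotients are the partial quotients a_0, a_1, ... (each step inverts the fractional part left over by the previous one):
  126 = 0*149 + 126, so a_0 = 0.
  149 = 1*126 + 23, so a_1 = 1.
  126 = 5*23 + 11, so a_2 = 5.
  23 = 2*11 + 1, so a_3 = 2.
  11 = 11*1 + 0, so a_4 = 11.
The remainder reaches 0 after 5 divisions, so the expansion has 5 partial quotients, read off in order.

[0; 1, 5, 2, 11]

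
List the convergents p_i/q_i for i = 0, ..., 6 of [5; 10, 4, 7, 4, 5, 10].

Using the convergent recurrence p_i = a_i*p_{i-1} + p_{i-2}, q_i = a_i*q_{i-1} + q_{i-2} with p_{-2}=0, p_{-1}=1, q_{-2}=1, q_{-1}=0:
  i=0: a_0=5, p_0 = 5*1 + 0 = 5, q_0 = 5*0 + 1 = 1.
  i=1: a_1=10, p_1 = 10*5 + 1 = 51, q_1 = 10*1 + 0 = 10.
  i=2: a_2=4, p_2 = 4*51 + 5 = 209, q_2 = 4*10 + 1 = 41.
  i=3: a_3=7, p_3 = 7*209 + 51 = 1514, q_3 = 7*41 + 10 = 297.
  i=4: a_4=4, p_4 = 4*1514 + 209 = 6265, q_4 = 4*297 + 41 = 1229.
  i=5: a_5=5, p_5 = 5*6265 + 1514 = 32839, q_5 = 5*1229 + 297 = 6442.
  i=6: a_6=10, p_6 = 10*32839 + 6265 = 334655, q_6 = 10*6442 + 1229 = 65649.

5/1, 51/10, 209/41, 1514/297, 6265/1229, 32839/6442, 334655/65649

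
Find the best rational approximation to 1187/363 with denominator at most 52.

Expand x = 1187/363 as a continued fraction with the Euclidean algorithm:
  1187 = 3*363 + 98, so a_0 = 3.
  363 = 3*98 + 69, so a_1 = 3.
  98 = 1*69 + 29, so a_2 = 1.
  69 = 2*29 + 11, so a_3 = 2.
  29 = 2*11 + 7, so a_4 = 2.
  11 = 1*7 + 4, so a_5 = 1.
  7 = 1*4 + 3, so a_6 = 1.
  4 = 1*3 + 1, so a_7 = 1.
  3 = 3*1 + 0, so a_8 = 3.
so x = [3; 3, 1, 2, 2, 1, 1, 1, 3].
Convergents (p_i = a_i*p_{i-1} + p_{i-2}, q_i = a_i*q_{i-1} + q_{i-2} with p_{-2}=0, p_{-1}=1, q_{-2}=1, q_{-1}=0), until the denominator exceeds 52:
  i=0: a_0=3, p_0 = 3*1 + 0 = 3, q_0 = 3*0 + 1 = 1.
  i=1: a_1=3, p_1 = 3*3 + 1 = 10, q_1 = 3*1 + 0 = 3.
  i=2: a_2=1, p_2 = 1*10 + 3 = 13, q_2 = 1*3 + 1 = 4.
  i=3: a_3=2, p_3 = 2*13 + 10 = 36, q_3 = 2*4 + 3 = 11.
  i=4: a_4=2, p_4 = 2*36 + 13 = 85, q_4 = 2*11 + 4 = 26.
  i=5: a_5=1, p_5 = 1*85 + 36 = 121, q_5 = 1*26 + 11 = 37.
  i=6: a_6=1, p_6 = 1*121 + 85 = 206, q_6 = 1*37 + 26 = 63.
q_6 = 63 > 52, so the last convergent with denominator <= 52 is p_5/q_5 = 121/37.
The closest fraction with denominator <= 52 is either p_5/q_5 or the intermediate fraction (k*p_5 + p_4)/(k*q_5 + q_4) with the largest k >= 1 whose denominator stays <= 52; these approach x as k grows, and every other convergent or intermediate fraction in range is farther away.
Largest k: floor((52 - q_4)/q_5) = floor((52 - 26)/37) = 0.
Since k = 0, no intermediate fraction beyond p_5/q_5 has denominator <= 52, so the convergent 121/37 is the closest (its error is |1187*37 - 121*363|/(363*37) = 4/13431).

121/37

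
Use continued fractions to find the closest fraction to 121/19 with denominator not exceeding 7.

32/5

Expand x = 121/19 as a continued fraction with the Euclidean algorithm:
  121 = 6*19 + 7, so a_0 = 6.
  19 = 2*7 + 5, so a_1 = 2.
  7 = 1*5 + 2, so a_2 = 1.
  5 = 2*2 + 1, so a_3 = 2.
  2 = 2*1 + 0, so a_4 = 2.
so x = [6; 2, 1, 2, 2].
Convergents (p_i = a_i*p_{i-1} + p_{i-2}, q_i = a_i*q_{i-1} + q_{i-2} with p_{-2}=0, p_{-1}=1, q_{-2}=1, q_{-1}=0), until the denominator exceeds 7:
  i=0: a_0=6, p_0 = 6*1 + 0 = 6, q_0 = 6*0 + 1 = 1.
  i=1: a_1=2, p_1 = 2*6 + 1 = 13, q_1 = 2*1 + 0 = 2.
  i=2: a_2=1, p_2 = 1*13 + 6 = 19, q_2 = 1*2 + 1 = 3.
  i=3: a_3=2, p_3 = 2*19 + 13 = 51, q_3 = 2*3 + 2 = 8.
q_3 = 8 > 7, so the last convergent with denominator <= 7 is p_2/q_2 = 19/3.
The closest fraction with denominator <= 7 is either p_2/q_2 or the intermediate fraction (k*p_2 + p_1)/(k*q_2 + q_1) with the largest k >= 1 whose denominator stays <= 7; these approach x as k grows, and every other convergent or intermediate fraction in range is farther away.
Largest k: floor((7 - q_1)/q_2) = floor((7 - 2)/3) = 1.
That gives (1*19 + 13)/(1*3 + 2) = 32/5.
Compare the errors: |x - 19/3| = |121*3 - 19*19|/(19*3) = 2/57, and |x - 32/5| = |121*5 - 32*19|/(19*5) = 3/95.
Cross-multiplying, 3*57 = 171 < 190 = 2*95, so 3/95 is smaller: the intermediate fraction 32/5 is closer to x than 19/3.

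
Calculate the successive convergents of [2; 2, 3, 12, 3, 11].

2/1, 5/2, 17/7, 209/86, 644/265, 7293/3001

Using the convergent recurrence p_i = a_i*p_{i-1} + p_{i-2}, q_i = a_i*q_{i-1} + q_{i-2} with p_{-2}=0, p_{-1}=1, q_{-2}=1, q_{-1}=0:
  i=0: a_0=2, p_0 = 2*1 + 0 = 2, q_0 = 2*0 + 1 = 1.
  i=1: a_1=2, p_1 = 2*2 + 1 = 5, q_1 = 2*1 + 0 = 2.
  i=2: a_2=3, p_2 = 3*5 + 2 = 17, q_2 = 3*2 + 1 = 7.
  i=3: a_3=12, p_3 = 12*17 + 5 = 209, q_3 = 12*7 + 2 = 86.
  i=4: a_4=3, p_4 = 3*209 + 17 = 644, q_4 = 3*86 + 7 = 265.
  i=5: a_5=11, p_5 = 11*644 + 209 = 7293, q_5 = 11*265 + 86 = 3001.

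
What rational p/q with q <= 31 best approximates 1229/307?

Expand x = 1229/307 as a continued fraction with the Euclidean algorithm:
  1229 = 4*307 + 1, so a_0 = 4.
  307 = 307*1 + 0, so a_1 = 307.
so x = [4; 307].
Convergents (p_i = a_i*p_{i-1} + p_{i-2}, q_i = a_i*q_{i-1} + q_{i-2} with p_{-2}=0, p_{-1}=1, q_{-2}=1, q_{-1}=0), until the denominator exceeds 31:
  i=0: a_0=4, p_0 = 4*1 + 0 = 4, q_0 = 4*0 + 1 = 1.
  i=1: a_1=307, p_1 = 307*4 + 1 = 1229, q_1 = 307*1 + 0 = 307.
q_1 = 307 > 31, so the last convergent with denominator <= 31 is p_0/q_0 = 4/1.
The closest fraction with denominator <= 31 is either p_0/q_0 or the intermediate fraction (k*p_0 + p_{-1})/(k*q_0 + q_{-1}) with the largest k >= 1 whose denominator stays <= 31; these approach x as k grows, and every other convergent or intermediate fraction in range is farther away.
Largest k: floor((31 - q_{-1})/q_0) = floor((31 - 0)/1) = 31 (using the seeds p_{-1} = 1, q_{-1} = 0).
That gives (31*4 + 1)/(31*1 + 0) = 125/31.
Compare the errors: |x - 4/1| = |1229*1 - 4*307|/(307*1) = 1/307, and |x - 125/31| = |1229*31 - 125*307|/(307*31) = 276/9517.
Cross-multiplying, 1*9517 = 9517 < 84732 = 276*307, so 1/307 is smaller: the convergent 4/1 is closer to x than 125/31.

4/1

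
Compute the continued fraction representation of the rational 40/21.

Run the Euclidean algorithm on 40 and 21; the successive quotients are the partial quotients a_0, a_1, ... (each step inverts the fractional part left over by the previous one):
  40 = 1*21 + 19, so a_0 = 1.
  21 = 1*19 + 2, so a_1 = 1.
  19 = 9*2 + 1, so a_2 = 9.
  2 = 2*1 + 0, so a_3 = 2.
The remainder reaches 0 after 4 divisions, so the expansion has 4 partial quotients, read off in order.

[1; 1, 9, 2]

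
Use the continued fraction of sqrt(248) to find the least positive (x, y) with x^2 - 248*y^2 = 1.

(x, y) = (63, 4)

First expand sqrt(248) as a continued fraction. With x_i = (sqrt(248) + m_i)/d_i and (m_0, d_0) = (0, 1): a_0 = floor(sqrt(248)) = 15, since 15^2 = 225 <= 248 < 256 = 16^2.
Iterate m_{i+1} = d_i*a_i - m_i, d_{i+1} = (248 - m_{i+1}^2)/d_i, a_{i+1} = floor((a_0 + m_{i+1})/d_{i+1}):
  m_1 = 1*15 - 0 = 15, d_1 = (248 - 15^2)/1 = 23/1 = 23, a_1 = floor((15 + 15)/23) = 1.
  m_2 = 23*1 - 15 = 8, d_2 = (248 - 8^2)/23 = 184/23 = 8, a_2 = floor((15 + 8)/8) = 2.
  m_3 = 8*2 - 8 = 8, d_3 = (248 - 8^2)/8 = 184/8 = 23, a_3 = floor((15 + 8)/23) = 1.
  m_4 = 23*1 - 8 = 15, d_4 = (248 - 15^2)/23 = 23/23 = 1, a_4 = floor((15 + 15)/1) = 30.
  m_5 = 1*30 - 15 = 15, d_5 = (248 - 15^2)/1 = 23/1 = 23: (m_5, d_5) = (m_1, d_1) = (15, 23), so from here the quotients repeat a_1, ..., a_4; the period length is 4.
So sqrt(248) = [15; (1, 2, 1, 30)] with period length k = 4.
k is even, so the fundamental solution of x^2 - 248y^2 = 1 is (p_{k-1}, q_{k-1}) = (p_3, q_3); compute convergents through index 3.
Convergents (p_i = a_i*p_{i-1} + p_{i-2}, q_i = a_i*q_{i-1} + q_{i-2} with p_{-2}=0, p_{-1}=1, q_{-2}=1, q_{-1}=0):
  i=0: a_0=15, p_0 = 15*1 + 0 = 15, q_0 = 15*0 + 1 = 1.
  i=1: a_1=1, p_1 = 1*15 + 1 = 16, q_1 = 1*1 + 0 = 1.
  i=2: a_2=2, p_2 = 2*16 + 15 = 47, q_2 = 2*1 + 1 = 3.
  i=3: a_3=1, p_3 = 1*47 + 16 = 63, q_3 = 1*3 + 1 = 4.
Check: 63^2 - 248*4^2 = 3969 - 3968 = 1, so (x, y) = (63, 4) solves the equation, and by the theorem it is the least positive solution.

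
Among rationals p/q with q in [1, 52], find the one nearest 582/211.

Expand x = 582/211 as a continued fraction with the Euclidean algorithm:
  582 = 2*211 + 160, so a_0 = 2.
  211 = 1*160 + 51, so a_1 = 1.
  160 = 3*51 + 7, so a_2 = 3.
  51 = 7*7 + 2, so a_3 = 7.
  7 = 3*2 + 1, so a_4 = 3.
  2 = 2*1 + 0, so a_5 = 2.
so x = [2; 1, 3, 7, 3, 2].
Convergents (p_i = a_i*p_{i-1} + p_{i-2}, q_i = a_i*q_{i-1} + q_{i-2} with p_{-2}=0, p_{-1}=1, q_{-2}=1, q_{-1}=0), until the denominator exceeds 52:
  i=0: a_0=2, p_0 = 2*1 + 0 = 2, q_0 = 2*0 + 1 = 1.
  i=1: a_1=1, p_1 = 1*2 + 1 = 3, q_1 = 1*1 + 0 = 1.
  i=2: a_2=3, p_2 = 3*3 + 2 = 11, q_2 = 3*1 + 1 = 4.
  i=3: a_3=7, p_3 = 7*11 + 3 = 80, q_3 = 7*4 + 1 = 29.
  i=4: a_4=3, p_4 = 3*80 + 11 = 251, q_4 = 3*29 + 4 = 91.
q_4 = 91 > 52, so the last convergent with denominator <= 52 is p_3/q_3 = 80/29.
The closest fraction with denominator <= 52 is either p_3/q_3 or the intermediate fraction (k*p_3 + p_2)/(k*q_3 + q_2) with the largest k >= 1 whose denominator stays <= 52; these approach x as k grows, and every other convergent or intermediate fraction in range is farther away.
Largest k: floor((52 - q_2)/q_3) = floor((52 - 4)/29) = 1.
That gives (1*80 + 11)/(1*29 + 4) = 91/33.
Compare the errors: |x - 80/29| = |582*29 - 80*211|/(211*29) = 2/6119, and |x - 91/33| = |582*33 - 91*211|/(211*33) = 5/6963.
Cross-multiplying, 2*6963 = 13926 < 30595 = 5*6119, so 2/6119 is smaller: the convergent 80/29 is closer to x than 91/33.

80/29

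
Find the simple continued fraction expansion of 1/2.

Run the Euclidean algorithm on 1 and 2; the successive quotients are the partial quotients a_0, a_1, ... (each step inverts the fractional part left over by the previous one):
  1 = 0*2 + 1, so a_0 = 0.
  2 = 2*1 + 0, so a_1 = 2.
The remainder reaches 0 after 2 divisions, so the expansion has 2 partial quotients, read off in order.

[0; 2]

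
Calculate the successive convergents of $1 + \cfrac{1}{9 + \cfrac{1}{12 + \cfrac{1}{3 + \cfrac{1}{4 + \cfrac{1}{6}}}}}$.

1/1, 10/9, 121/109, 373/336, 1613/1453, 10051/9054

Using the convergent recurrence p_i = a_i*p_{i-1} + p_{i-2}, q_i = a_i*q_{i-1} + q_{i-2} with p_{-2}=0, p_{-1}=1, q_{-2}=1, q_{-1}=0:
  i=0: a_0=1, p_0 = 1*1 + 0 = 1, q_0 = 1*0 + 1 = 1.
  i=1: a_1=9, p_1 = 9*1 + 1 = 10, q_1 = 9*1 + 0 = 9.
  i=2: a_2=12, p_2 = 12*10 + 1 = 121, q_2 = 12*9 + 1 = 109.
  i=3: a_3=3, p_3 = 3*121 + 10 = 373, q_3 = 3*109 + 9 = 336.
  i=4: a_4=4, p_4 = 4*373 + 121 = 1613, q_4 = 4*336 + 109 = 1453.
  i=5: a_5=6, p_5 = 6*1613 + 373 = 10051, q_5 = 6*1453 + 336 = 9054.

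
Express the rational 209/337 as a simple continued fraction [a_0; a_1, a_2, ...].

[0; 1, 1, 1, 1, 1, 2, 1, 1, 1, 1, 2]

Run the Euclidean algorithm on 209 and 337; the successive quotients are the partial quotients a_0, a_1, ... (each step inverts the fractional part left over by the previous one):
  209 = 0*337 + 209, so a_0 = 0.
  337 = 1*209 + 128, so a_1 = 1.
  209 = 1*128 + 81, so a_2 = 1.
  128 = 1*81 + 47, so a_3 = 1.
  81 = 1*47 + 34, so a_4 = 1.
  47 = 1*34 + 13, so a_5 = 1.
  34 = 2*13 + 8, so a_6 = 2.
  13 = 1*8 + 5, so a_7 = 1.
  8 = 1*5 + 3, so a_8 = 1.
  5 = 1*3 + 2, so a_9 = 1.
  3 = 1*2 + 1, so a_10 = 1.
  2 = 2*1 + 0, so a_11 = 2.
The remainder reaches 0 after 12 divisions, so the expansion has 12 partial quotients, read off in order.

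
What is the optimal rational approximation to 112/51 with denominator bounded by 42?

Expand x = 112/51 as a continued fraction with the Euclidean algorithm:
  112 = 2*51 + 10, so a_0 = 2.
  51 = 5*10 + 1, so a_1 = 5.
  10 = 10*1 + 0, so a_2 = 10.
so x = [2; 5, 10].
Convergents (p_i = a_i*p_{i-1} + p_{i-2}, q_i = a_i*q_{i-1} + q_{i-2} with p_{-2}=0, p_{-1}=1, q_{-2}=1, q_{-1}=0), until the denominator exceeds 42:
  i=0: a_0=2, p_0 = 2*1 + 0 = 2, q_0 = 2*0 + 1 = 1.
  i=1: a_1=5, p_1 = 5*2 + 1 = 11, q_1 = 5*1 + 0 = 5.
  i=2: a_2=10, p_2 = 10*11 + 2 = 112, q_2 = 10*5 + 1 = 51.
q_2 = 51 > 42, so the last convergent with denominator <= 42 is p_1/q_1 = 11/5.
The closest fraction with denominator <= 42 is either p_1/q_1 or the intermediate fraction (k*p_1 + p_0)/(k*q_1 + q_0) with the largest k >= 1 whose denominator stays <= 42; these approach x as k grows, and every other convergent or intermediate fraction in range is farther away.
Largest k: floor((42 - q_0)/q_1) = floor((42 - 1)/5) = 8.
That gives (8*11 + 2)/(8*5 + 1) = 90/41.
Compare the errors: |x - 11/5| = |112*5 - 11*51|/(51*5) = 1/255, and |x - 90/41| = |112*41 - 90*51|/(51*41) = 2/2091.
Cross-multiplying, 2*255 = 510 < 2091 = 1*2091, so 2/2091 is smaller: the intermediate fraction 90/41 is closer to x than 11/5.

90/41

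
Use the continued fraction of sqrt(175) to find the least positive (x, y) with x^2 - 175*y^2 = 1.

(x, y) = (2024, 153)

First expand sqrt(175) as a continued fraction. With x_i = (sqrt(175) + m_i)/d_i and (m_0, d_0) = (0, 1): a_0 = floor(sqrt(175)) = 13, since 13^2 = 169 <= 175 < 196 = 14^2.
Iterate m_{i+1} = d_i*a_i - m_i, d_{i+1} = (175 - m_{i+1}^2)/d_i, a_{i+1} = floor((a_0 + m_{i+1})/d_{i+1}):
  m_1 = 1*13 - 0 = 13, d_1 = (175 - 13^2)/1 = 6/1 = 6, a_1 = floor((13 + 13)/6) = 4.
  m_2 = 6*4 - 13 = 11, d_2 = (175 - 11^2)/6 = 54/6 = 9, a_2 = floor((13 + 11)/9) = 2.
  m_3 = 9*2 - 11 = 7, d_3 = (175 - 7^2)/9 = 126/9 = 14, a_3 = floor((13 + 7)/14) = 1.
  m_4 = 14*1 - 7 = 7, d_4 = (175 - 7^2)/14 = 126/14 = 9, a_4 = floor((13 + 7)/9) = 2.
  m_5 = 9*2 - 7 = 11, d_5 = (175 - 11^2)/9 = 54/9 = 6, a_5 = floor((13 + 11)/6) = 4.
  m_6 = 6*4 - 11 = 13, d_6 = (175 - 13^2)/6 = 6/6 = 1, a_6 = floor((13 + 13)/1) = 26.
  m_7 = 1*26 - 13 = 13, d_7 = (175 - 13^2)/1 = 6/1 = 6: (m_7, d_7) = (m_1, d_1) = (13, 6), so from here the quotients repeat a_1, ..., a_6; the period length is 6.
So sqrt(175) = [13; (4, 2, 1, 2, 4, 26)] with period length k = 6.
k is even, so the fundamental solution of x^2 - 175y^2 = 1 is (p_{k-1}, q_{k-1}) = (p_5, q_5); compute convergents through index 5.
Convergents (p_i = a_i*p_{i-1} + p_{i-2}, q_i = a_i*q_{i-1} + q_{i-2} with p_{-2}=0, p_{-1}=1, q_{-2}=1, q_{-1}=0):
  i=0: a_0=13, p_0 = 13*1 + 0 = 13, q_0 = 13*0 + 1 = 1.
  i=1: a_1=4, p_1 = 4*13 + 1 = 53, q_1 = 4*1 + 0 = 4.
  i=2: a_2=2, p_2 = 2*53 + 13 = 119, q_2 = 2*4 + 1 = 9.
  i=3: a_3=1, p_3 = 1*119 + 53 = 172, q_3 = 1*9 + 4 = 13.
  i=4: a_4=2, p_4 = 2*172 + 119 = 463, q_4 = 2*13 + 9 = 35.
  i=5: a_5=4, p_5 = 4*463 + 172 = 2024, q_5 = 4*35 + 13 = 153.
Check: 2024^2 - 175*153^2 = 4096576 - 4096575 = 1, so (x, y) = (2024, 153) solves the equation, and by the theorem it is the least positive solution.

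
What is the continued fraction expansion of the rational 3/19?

[0; 6, 3]

Run the Euclidean algorithm on 3 and 19; the successive quotients are the partial quotients a_0, a_1, ... (each step inverts the fractional part left over by the previous one):
  3 = 0*19 + 3, so a_0 = 0.
  19 = 6*3 + 1, so a_1 = 6.
  3 = 3*1 + 0, so a_2 = 3.
The remainder reaches 0 after 3 divisions, so the expansion has 3 partial quotients, read off in order.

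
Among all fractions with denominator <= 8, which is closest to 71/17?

Expand x = 71/17 as a continued fraction with the Euclidean algorithm:
  71 = 4*17 + 3, so a_0 = 4.
  17 = 5*3 + 2, so a_1 = 5.
  3 = 1*2 + 1, so a_2 = 1.
  2 = 2*1 + 0, so a_3 = 2.
so x = [4; 5, 1, 2].
Convergents (p_i = a_i*p_{i-1} + p_{i-2}, q_i = a_i*q_{i-1} + q_{i-2} with p_{-2}=0, p_{-1}=1, q_{-2}=1, q_{-1}=0), until the denominator exceeds 8:
  i=0: a_0=4, p_0 = 4*1 + 0 = 4, q_0 = 4*0 + 1 = 1.
  i=1: a_1=5, p_1 = 5*4 + 1 = 21, q_1 = 5*1 + 0 = 5.
  i=2: a_2=1, p_2 = 1*21 + 4 = 25, q_2 = 1*5 + 1 = 6.
  i=3: a_3=2, p_3 = 2*25 + 21 = 71, q_3 = 2*6 + 5 = 17.
q_3 = 17 > 8, so the last convergent with denominator <= 8 is p_2/q_2 = 25/6.
The closest fraction with denominator <= 8 is either p_2/q_2 or the intermediate fraction (k*p_2 + p_1)/(k*q_2 + q_1) with the largest k >= 1 whose denominator stays <= 8; these approach x as k grows, and every other convergent or intermediate fraction in range is farther away.
Largest k: floor((8 - q_1)/q_2) = floor((8 - 5)/6) = 0.
Since k = 0, no intermediate fraction beyond p_2/q_2 has denominator <= 8, so the convergent 25/6 is the closest (its error is |71*6 - 25*17|/(17*6) = 1/102).

25/6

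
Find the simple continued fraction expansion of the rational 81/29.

[2; 1, 3, 1, 5]

Run the Euclidean algorithm on 81 and 29; the successive quotients are the partial quotients a_0, a_1, ... (each step inverts the fractional part left over by the previous one):
  81 = 2*29 + 23, so a_0 = 2.
  29 = 1*23 + 6, so a_1 = 1.
  23 = 3*6 + 5, so a_2 = 3.
  6 = 1*5 + 1, so a_3 = 1.
  5 = 5*1 + 0, so a_4 = 5.
The remainder reaches 0 after 5 divisions, so the expansion has 5 partial quotients, read off in order.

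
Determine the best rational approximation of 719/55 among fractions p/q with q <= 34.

Expand x = 719/55 as a continued fraction with the Euclidean algorithm:
  719 = 13*55 + 4, so a_0 = 13.
  55 = 13*4 + 3, so a_1 = 13.
  4 = 1*3 + 1, so a_2 = 1.
  3 = 3*1 + 0, so a_3 = 3.
so x = [13; 13, 1, 3].
Convergents (p_i = a_i*p_{i-1} + p_{i-2}, q_i = a_i*q_{i-1} + q_{i-2} with p_{-2}=0, p_{-1}=1, q_{-2}=1, q_{-1}=0), until the denominator exceeds 34:
  i=0: a_0=13, p_0 = 13*1 + 0 = 13, q_0 = 13*0 + 1 = 1.
  i=1: a_1=13, p_1 = 13*13 + 1 = 170, q_1 = 13*1 + 0 = 13.
  i=2: a_2=1, p_2 = 1*170 + 13 = 183, q_2 = 1*13 + 1 = 14.
  i=3: a_3=3, p_3 = 3*183 + 170 = 719, q_3 = 3*14 + 13 = 55.
q_3 = 55 > 34, so the last convergent with denominator <= 34 is p_2/q_2 = 183/14.
The closest fraction with denominator <= 34 is either p_2/q_2 or the intermediate fraction (k*p_2 + p_1)/(k*q_2 + q_1) with the largest k >= 1 whose denominator stays <= 34; these approach x as k grows, and every other convergent or intermediate fraction in range is farther away.
Largest k: floor((34 - q_1)/q_2) = floor((34 - 13)/14) = 1.
That gives (1*183 + 170)/(1*14 + 13) = 353/27.
Compare the errors: |x - 183/14| = |719*14 - 183*55|/(55*14) = 1/770, and |x - 353/27| = |719*27 - 353*55|/(55*27) = 2/1485.
Cross-multiplying, 1*1485 = 1485 < 1540 = 2*770, so 1/770 is smaller: the convergent 183/14 is closer to x than 353/27.

183/14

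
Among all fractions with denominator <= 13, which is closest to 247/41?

Expand x = 247/41 as a continued fraction with the Euclidean algorithm:
  247 = 6*41 + 1, so a_0 = 6.
  41 = 41*1 + 0, so a_1 = 41.
so x = [6; 41].
Convergents (p_i = a_i*p_{i-1} + p_{i-2}, q_i = a_i*q_{i-1} + q_{i-2} with p_{-2}=0, p_{-1}=1, q_{-2}=1, q_{-1}=0), until the denominator exceeds 13:
  i=0: a_0=6, p_0 = 6*1 + 0 = 6, q_0 = 6*0 + 1 = 1.
  i=1: a_1=41, p_1 = 41*6 + 1 = 247, q_1 = 41*1 + 0 = 41.
q_1 = 41 > 13, so the last convergent with denominator <= 13 is p_0/q_0 = 6/1.
The closest fraction with denominator <= 13 is either p_0/q_0 or the intermediate fraction (k*p_0 + p_{-1})/(k*q_0 + q_{-1}) with the largest k >= 1 whose denominator stays <= 13; these approach x as k grows, and every other convergent or intermediate fraction in range is farther away.
Largest k: floor((13 - q_{-1})/q_0) = floor((13 - 0)/1) = 13 (using the seeds p_{-1} = 1, q_{-1} = 0).
That gives (13*6 + 1)/(13*1 + 0) = 79/13.
Compare the errors: |x - 6/1| = |247*1 - 6*41|/(41*1) = 1/41, and |x - 79/13| = |247*13 - 79*41|/(41*13) = 28/533.
Cross-multiplying, 1*533 = 533 < 1148 = 28*41, so 1/41 is smaller: the convergent 6/1 is closer to x than 79/13.

6/1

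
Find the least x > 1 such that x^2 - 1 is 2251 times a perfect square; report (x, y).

First expand sqrt(2251) as a continued fraction. With x_i = (sqrt(2251) + m_i)/d_i and (m_0, d_0) = (0, 1): a_0 = floor(sqrt(2251)) = 47, since 47^2 = 2209 <= 2251 < 2304 = 48^2.
Iterate m_{i+1} = d_i*a_i - m_i, d_{i+1} = (2251 - m_{i+1}^2)/d_i, a_{i+1} = floor((a_0 + m_{i+1})/d_{i+1}):
  m_1 = 1*47 - 0 = 47, d_1 = (2251 - 47^2)/1 = 42/1 = 42, a_1 = floor((47 + 47)/42) = 2.
  m_2 = 42*2 - 47 = 37, d_2 = (2251 - 37^2)/42 = 882/42 = 21, a_2 = floor((47 + 37)/21) = 4.
  m_3 = 21*4 - 37 = 47, d_3 = (2251 - 47^2)/21 = 42/21 = 2, a_3 = floor((47 + 47)/2) = 47.
  m_4 = 2*47 - 47 = 47, d_4 = (2251 - 47^2)/2 = 42/2 = 21, a_4 = floor((47 + 47)/21) = 4.
  m_5 = 21*4 - 47 = 37, d_5 = (2251 - 37^2)/21 = 882/21 = 42, a_5 = floor((47 + 37)/42) = 2.
  m_6 = 42*2 - 37 = 47, d_6 = (2251 - 47^2)/42 = 42/42 = 1, a_6 = floor((47 + 47)/1) = 94.
  m_7 = 1*94 - 47 = 47, d_7 = (2251 - 47^2)/1 = 42/1 = 42: (m_7, d_7) = (m_1, d_1) = (47, 42), so from here the quotients repeat a_1, ..., a_6; the period length is 6.
So sqrt(2251) = [47; (2, 4, 47, 4, 2, 94)] with period length k = 6.
k is even, so the fundamental solution of x^2 - 2251y^2 = 1 is (p_{k-1}, q_{k-1}) = (p_5, q_5); compute convergents through index 5.
Convergents (p_i = a_i*p_{i-1} + p_{i-2}, q_i = a_i*q_{i-1} + q_{i-2} with p_{-2}=0, p_{-1}=1, q_{-2}=1, q_{-1}=0):
  i=0: a_0=47, p_0 = 47*1 + 0 = 47, q_0 = 47*0 + 1 = 1.
  i=1: a_1=2, p_1 = 2*47 + 1 = 95, q_1 = 2*1 + 0 = 2.
  i=2: a_2=4, p_2 = 4*95 + 47 = 427, q_2 = 4*2 + 1 = 9.
  i=3: a_3=47, p_3 = 47*427 + 95 = 20164, q_3 = 47*9 + 2 = 425.
  i=4: a_4=4, p_4 = 4*20164 + 427 = 81083, q_4 = 4*425 + 9 = 1709.
  i=5: a_5=2, p_5 = 2*81083 + 20164 = 182330, q_5 = 2*1709 + 425 = 3843.
Check: 182330^2 - 2251*3843^2 = 33244228900 - 33244228899 = 1, so (x, y) = (182330, 3843) solves the equation, and by the theorem it is the least positive solution.

(x, y) = (182330, 3843)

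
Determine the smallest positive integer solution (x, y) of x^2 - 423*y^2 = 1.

First expand sqrt(423) as a continued fraction. With x_i = (sqrt(423) + m_i)/d_i and (m_0, d_0) = (0, 1): a_0 = floor(sqrt(423)) = 20, since 20^2 = 400 <= 423 < 441 = 21^2.
Iterate m_{i+1} = d_i*a_i - m_i, d_{i+1} = (423 - m_{i+1}^2)/d_i, a_{i+1} = floor((a_0 + m_{i+1})/d_{i+1}):
  m_1 = 1*20 - 0 = 20, d_1 = (423 - 20^2)/1 = 23/1 = 23, a_1 = floor((20 + 20)/23) = 1.
  m_2 = 23*1 - 20 = 3, d_2 = (423 - 3^2)/23 = 414/23 = 18, a_2 = floor((20 + 3)/18) = 1.
  m_3 = 18*1 - 3 = 15, d_3 = (423 - 15^2)/18 = 198/18 = 11, a_3 = floor((20 + 15)/11) = 3.
  m_4 = 11*3 - 15 = 18, d_4 = (423 - 18^2)/11 = 99/11 = 9, a_4 = floor((20 + 18)/9) = 4.
  m_5 = 9*4 - 18 = 18, d_5 = (423 - 18^2)/9 = 99/9 = 11, a_5 = floor((20 + 18)/11) = 3.
  m_6 = 11*3 - 18 = 15, d_6 = (423 - 15^2)/11 = 198/11 = 18, a_6 = floor((20 + 15)/18) = 1.
  m_7 = 18*1 - 15 = 3, d_7 = (423 - 3^2)/18 = 414/18 = 23, a_7 = floor((20 + 3)/23) = 1.
  m_8 = 23*1 - 3 = 20, d_8 = (423 - 20^2)/23 = 23/23 = 1, a_8 = floor((20 + 20)/1) = 40.
  m_9 = 1*40 - 20 = 20, d_9 = (423 - 20^2)/1 = 23/1 = 23: (m_9, d_9) = (m_1, d_1) = (20, 23), so from here the quotients repeat a_1, ..., a_8; the period length is 8.
So sqrt(423) = [20; (1, 1, 3, 4, 3, 1, 1, 40)] with period length k = 8.
k is even, so the fundamental solution of x^2 - 423y^2 = 1 is (p_{k-1}, q_{k-1}) = (p_7, q_7); compute convergents through index 7.
Convergents (p_i = a_i*p_{i-1} + p_{i-2}, q_i = a_i*q_{i-1} + q_{i-2} with p_{-2}=0, p_{-1}=1, q_{-2}=1, q_{-1}=0):
  i=0: a_0=20, p_0 = 20*1 + 0 = 20, q_0 = 20*0 + 1 = 1.
  i=1: a_1=1, p_1 = 1*20 + 1 = 21, q_1 = 1*1 + 0 = 1.
  i=2: a_2=1, p_2 = 1*21 + 20 = 41, q_2 = 1*1 + 1 = 2.
  i=3: a_3=3, p_3 = 3*41 + 21 = 144, q_3 = 3*2 + 1 = 7.
  i=4: a_4=4, p_4 = 4*144 + 41 = 617, q_4 = 4*7 + 2 = 30.
  i=5: a_5=3, p_5 = 3*617 + 144 = 1995, q_5 = 3*30 + 7 = 97.
  i=6: a_6=1, p_6 = 1*1995 + 617 = 2612, q_6 = 1*97 + 30 = 127.
  i=7: a_7=1, p_7 = 1*2612 + 1995 = 4607, q_7 = 1*127 + 97 = 224.
Check: 4607^2 - 423*224^2 = 21224449 - 21224448 = 1, so (x, y) = (4607, 224) solves the equation, and by the theorem it is the least positive solution.

(x, y) = (4607, 224)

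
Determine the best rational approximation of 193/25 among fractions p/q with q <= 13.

54/7

Expand x = 193/25 as a continued fraction with the Euclidean algorithm:
  193 = 7*25 + 18, so a_0 = 7.
  25 = 1*18 + 7, so a_1 = 1.
  18 = 2*7 + 4, so a_2 = 2.
  7 = 1*4 + 3, so a_3 = 1.
  4 = 1*3 + 1, so a_4 = 1.
  3 = 3*1 + 0, so a_5 = 3.
so x = [7; 1, 2, 1, 1, 3].
Convergents (p_i = a_i*p_{i-1} + p_{i-2}, q_i = a_i*q_{i-1} + q_{i-2} with p_{-2}=0, p_{-1}=1, q_{-2}=1, q_{-1}=0), until the denominator exceeds 13:
  i=0: a_0=7, p_0 = 7*1 + 0 = 7, q_0 = 7*0 + 1 = 1.
  i=1: a_1=1, p_1 = 1*7 + 1 = 8, q_1 = 1*1 + 0 = 1.
  i=2: a_2=2, p_2 = 2*8 + 7 = 23, q_2 = 2*1 + 1 = 3.
  i=3: a_3=1, p_3 = 1*23 + 8 = 31, q_3 = 1*3 + 1 = 4.
  i=4: a_4=1, p_4 = 1*31 + 23 = 54, q_4 = 1*4 + 3 = 7.
  i=5: a_5=3, p_5 = 3*54 + 31 = 193, q_5 = 3*7 + 4 = 25.
q_5 = 25 > 13, so the last convergent with denominator <= 13 is p_4/q_4 = 54/7.
The closest fraction with denominator <= 13 is either p_4/q_4 or the intermediate fraction (k*p_4 + p_3)/(k*q_4 + q_3) with the largest k >= 1 whose denominator stays <= 13; these approach x as k grows, and every other convergent or intermediate fraction in range is farther away.
Largest k: floor((13 - q_3)/q_4) = floor((13 - 4)/7) = 1.
That gives (1*54 + 31)/(1*7 + 4) = 85/11.
Compare the errors: |x - 54/7| = |193*7 - 54*25|/(25*7) = 1/175, and |x - 85/11| = |193*11 - 85*25|/(25*11) = 2/275.
Cross-multiplying, 1*275 = 275 < 350 = 2*175, so 1/175 is smaller: the convergent 54/7 is closer to x than 85/11.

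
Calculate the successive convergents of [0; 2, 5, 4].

Using the convergent recurrence p_i = a_i*p_{i-1} + p_{i-2}, q_i = a_i*q_{i-1} + q_{i-2} with p_{-2}=0, p_{-1}=1, q_{-2}=1, q_{-1}=0:
  i=0: a_0=0, p_0 = 0*1 + 0 = 0, q_0 = 0*0 + 1 = 1.
  i=1: a_1=2, p_1 = 2*0 + 1 = 1, q_1 = 2*1 + 0 = 2.
  i=2: a_2=5, p_2 = 5*1 + 0 = 5, q_2 = 5*2 + 1 = 11.
  i=3: a_3=4, p_3 = 4*5 + 1 = 21, q_3 = 4*11 + 2 = 46.

0/1, 1/2, 5/11, 21/46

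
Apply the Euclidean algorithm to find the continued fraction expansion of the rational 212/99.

[2; 7, 14]

Run the Euclidean algorithm on 212 and 99; the successive quotients are the partial quotients a_0, a_1, ... (each step inverts the fractional part left over by the previous one):
  212 = 2*99 + 14, so a_0 = 2.
  99 = 7*14 + 1, so a_1 = 7.
  14 = 14*1 + 0, so a_2 = 14.
The remainder reaches 0 after 3 divisions, so the expansion has 3 partial quotients, read off in order.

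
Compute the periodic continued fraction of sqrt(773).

Write x_i = (sqrt(773) + m_i)/d_i with (m_0, d_0) = (0, 1). a_0 = floor(sqrt(773)) = 27, since 27^2 = 729 <= 773 < 784 = 28^2.
Iterate m_{i+1} = d_i*a_i - m_i, d_{i+1} = (773 - m_{i+1}^2)/d_i, a_{i+1} = floor((a_0 + m_{i+1})/d_{i+1}):
  m_1 = 1*27 - 0 = 27, d_1 = (773 - 27^2)/1 = 44/1 = 44, a_1 = floor((27 + 27)/44) = 1.
  m_2 = 44*1 - 27 = 17, d_2 = (773 - 17^2)/44 = 484/44 = 11, a_2 = floor((27 + 17)/11) = 4.
  m_3 = 11*4 - 17 = 27, d_3 = (773 - 27^2)/11 = 44/11 = 4, a_3 = floor((27 + 27)/4) = 13.
  m_4 = 4*13 - 27 = 25, d_4 = (773 - 25^2)/4 = 148/4 = 37, a_4 = floor((27 + 25)/37) = 1.
  m_5 = 37*1 - 25 = 12, d_5 = (773 - 12^2)/37 = 629/37 = 17, a_5 = floor((27 + 12)/17) = 2.
  m_6 = 17*2 - 12 = 22, d_6 = (773 - 22^2)/17 = 289/17 = 17, a_6 = floor((27 + 22)/17) = 2.
  m_7 = 17*2 - 22 = 12, d_7 = (773 - 12^2)/17 = 629/17 = 37, a_7 = floor((27 + 12)/37) = 1.
  m_8 = 37*1 - 12 = 25, d_8 = (773 - 25^2)/37 = 148/37 = 4, a_8 = floor((27 + 25)/4) = 13.
  m_9 = 4*13 - 25 = 27, d_9 = (773 - 27^2)/4 = 44/4 = 11, a_9 = floor((27 + 27)/11) = 4.
  m_10 = 11*4 - 27 = 17, d_10 = (773 - 17^2)/11 = 484/11 = 44, a_10 = floor((27 + 17)/44) = 1.
  m_11 = 44*1 - 17 = 27, d_11 = (773 - 27^2)/44 = 44/44 = 1, a_11 = floor((27 + 27)/1) = 54.
  m_12 = 1*54 - 27 = 27, d_12 = (773 - 27^2)/1 = 44/1 = 44: (m_12, d_12) = (m_1, d_1) = (27, 44), so from here the quotients repeat a_1, ..., a_11; the period length is 11.
Hence the expansion of sqrt(773) is a_0 = 27 followed by the repeating block 1, 4, 13, 1, 2, 2, 1, 13, 4, 1, 54 (period 11).

[27; (1, 4, 13, 1, 2, 2, 1, 13, 4, 1, 54)]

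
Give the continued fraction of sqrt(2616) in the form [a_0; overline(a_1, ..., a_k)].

Write x_i = (sqrt(2616) + m_i)/d_i with (m_0, d_0) = (0, 1). a_0 = floor(sqrt(2616)) = 51, since 51^2 = 2601 <= 2616 < 2704 = 52^2.
Iterate m_{i+1} = d_i*a_i - m_i, d_{i+1} = (2616 - m_{i+1}^2)/d_i, a_{i+1} = floor((a_0 + m_{i+1})/d_{i+1}):
  m_1 = 1*51 - 0 = 51, d_1 = (2616 - 51^2)/1 = 15/1 = 15, a_1 = floor((51 + 51)/15) = 6.
  m_2 = 15*6 - 51 = 39, d_2 = (2616 - 39^2)/15 = 1095/15 = 73, a_2 = floor((51 + 39)/73) = 1.
  m_3 = 73*1 - 39 = 34, d_3 = (2616 - 34^2)/73 = 1460/73 = 20, a_3 = floor((51 + 34)/20) = 4.
  m_4 = 20*4 - 34 = 46, d_4 = (2616 - 46^2)/20 = 500/20 = 25, a_4 = floor((51 + 46)/25) = 3.
  m_5 = 25*3 - 46 = 29, d_5 = (2616 - 29^2)/25 = 1775/25 = 71, a_5 = floor((51 + 29)/71) = 1.
  m_6 = 71*1 - 29 = 42, d_6 = (2616 - 42^2)/71 = 852/71 = 12, a_6 = floor((51 + 42)/12) = 7.
  m_7 = 12*7 - 42 = 42, d_7 = (2616 - 42^2)/12 = 852/12 = 71, a_7 = floor((51 + 42)/71) = 1.
  m_8 = 71*1 - 42 = 29, d_8 = (2616 - 29^2)/71 = 1775/71 = 25, a_8 = floor((51 + 29)/25) = 3.
  m_9 = 25*3 - 29 = 46, d_9 = (2616 - 46^2)/25 = 500/25 = 20, a_9 = floor((51 + 46)/20) = 4.
  m_10 = 20*4 - 46 = 34, d_10 = (2616 - 34^2)/20 = 1460/20 = 73, a_10 = floor((51 + 34)/73) = 1.
  m_11 = 73*1 - 34 = 39, d_11 = (2616 - 39^2)/73 = 1095/73 = 15, a_11 = floor((51 + 39)/15) = 6.
  m_12 = 15*6 - 39 = 51, d_12 = (2616 - 51^2)/15 = 15/15 = 1, a_12 = floor((51 + 51)/1) = 102.
  m_13 = 1*102 - 51 = 51, d_13 = (2616 - 51^2)/1 = 15/1 = 15: (m_13, d_13) = (m_1, d_1) = (51, 15), so from here the quotients repeat a_1, ..., a_12; the period length is 12.
Hence the expansion of sqrt(2616) is a_0 = 51 followed by the repeating block 6, 1, 4, 3, 1, 7, 1, 3, 4, 1, 6, 102 (period 12).

[51; overline(6, 1, 4, 3, 1, 7, 1, 3, 4, 1, 6, 102)]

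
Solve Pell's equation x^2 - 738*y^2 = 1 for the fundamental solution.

(x, y) = (163, 6)

First expand sqrt(738) as a continued fraction. With x_i = (sqrt(738) + m_i)/d_i and (m_0, d_0) = (0, 1): a_0 = floor(sqrt(738)) = 27, since 27^2 = 729 <= 738 < 784 = 28^2.
Iterate m_{i+1} = d_i*a_i - m_i, d_{i+1} = (738 - m_{i+1}^2)/d_i, a_{i+1} = floor((a_0 + m_{i+1})/d_{i+1}):
  m_1 = 1*27 - 0 = 27, d_1 = (738 - 27^2)/1 = 9/1 = 9, a_1 = floor((27 + 27)/9) = 6.
  m_2 = 9*6 - 27 = 27, d_2 = (738 - 27^2)/9 = 9/9 = 1, a_2 = floor((27 + 27)/1) = 54.
  m_3 = 1*54 - 27 = 27, d_3 = (738 - 27^2)/1 = 9/1 = 9: (m_3, d_3) = (m_1, d_1) = (27, 9), so from here the quotients repeat a_1, a_2; the period length is 2.
So sqrt(738) = [27; (6, 54)] with period length k = 2.
k is even, so the fundamental solution of x^2 - 738y^2 = 1 is (p_{k-1}, q_{k-1}) = (p_1, q_1); compute convergents through index 1.
Convergents (p_i = a_i*p_{i-1} + p_{i-2}, q_i = a_i*q_{i-1} + q_{i-2} with p_{-2}=0, p_{-1}=1, q_{-2}=1, q_{-1}=0):
  i=0: a_0=27, p_0 = 27*1 + 0 = 27, q_0 = 27*0 + 1 = 1.
  i=1: a_1=6, p_1 = 6*27 + 1 = 163, q_1 = 6*1 + 0 = 6.
Check: 163^2 - 738*6^2 = 26569 - 26568 = 1, so (x, y) = (163, 6) solves the equation, and by the theorem it is the least positive solution.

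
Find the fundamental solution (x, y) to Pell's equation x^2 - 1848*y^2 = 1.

First expand sqrt(1848) as a continued fraction. With x_i = (sqrt(1848) + m_i)/d_i and (m_0, d_0) = (0, 1): a_0 = floor(sqrt(1848)) = 42, since 42^2 = 1764 <= 1848 < 1849 = 43^2.
Iterate m_{i+1} = d_i*a_i - m_i, d_{i+1} = (1848 - m_{i+1}^2)/d_i, a_{i+1} = floor((a_0 + m_{i+1})/d_{i+1}):
  m_1 = 1*42 - 0 = 42, d_1 = (1848 - 42^2)/1 = 84/1 = 84, a_1 = floor((42 + 42)/84) = 1.
  m_2 = 84*1 - 42 = 42, d_2 = (1848 - 42^2)/84 = 84/84 = 1, a_2 = floor((42 + 42)/1) = 84.
  m_3 = 1*84 - 42 = 42, d_3 = (1848 - 42^2)/1 = 84/1 = 84: (m_3, d_3) = (m_1, d_1) = (42, 84), so from here the quotients repeat a_1, a_2; the period length is 2.
So sqrt(1848) = [42; (1, 84)] with period length k = 2.
k is even, so the fundamental solution of x^2 - 1848y^2 = 1 is (p_{k-1}, q_{k-1}) = (p_1, q_1); compute convergents through index 1.
Convergents (p_i = a_i*p_{i-1} + p_{i-2}, q_i = a_i*q_{i-1} + q_{i-2} with p_{-2}=0, p_{-1}=1, q_{-2}=1, q_{-1}=0):
  i=0: a_0=42, p_0 = 42*1 + 0 = 42, q_0 = 42*0 + 1 = 1.
  i=1: a_1=1, p_1 = 1*42 + 1 = 43, q_1 = 1*1 + 0 = 1.
Check: 43^2 - 1848*1^2 = 1849 - 1848 = 1, so (x, y) = (43, 1) solves the equation, and by the theorem it is the least positive solution.

(x, y) = (43, 1)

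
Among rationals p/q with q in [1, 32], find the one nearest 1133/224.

86/17

Expand x = 1133/224 as a continued fraction with the Euclidean algorithm:
  1133 = 5*224 + 13, so a_0 = 5.
  224 = 17*13 + 3, so a_1 = 17.
  13 = 4*3 + 1, so a_2 = 4.
  3 = 3*1 + 0, so a_3 = 3.
so x = [5; 17, 4, 3].
Convergents (p_i = a_i*p_{i-1} + p_{i-2}, q_i = a_i*q_{i-1} + q_{i-2} with p_{-2}=0, p_{-1}=1, q_{-2}=1, q_{-1}=0), until the denominator exceeds 32:
  i=0: a_0=5, p_0 = 5*1 + 0 = 5, q_0 = 5*0 + 1 = 1.
  i=1: a_1=17, p_1 = 17*5 + 1 = 86, q_1 = 17*1 + 0 = 17.
  i=2: a_2=4, p_2 = 4*86 + 5 = 349, q_2 = 4*17 + 1 = 69.
q_2 = 69 > 32, so the last convergent with denominator <= 32 is p_1/q_1 = 86/17.
The closest fraction with denominator <= 32 is either p_1/q_1 or the intermediate fraction (k*p_1 + p_0)/(k*q_1 + q_0) with the largest k >= 1 whose denominator stays <= 32; these approach x as k grows, and every other convergent or intermediate fraction in range is farther away.
Largest k: floor((32 - q_0)/q_1) = floor((32 - 1)/17) = 1.
That gives (1*86 + 5)/(1*17 + 1) = 91/18.
Compare the errors: |x - 86/17| = |1133*17 - 86*224|/(224*17) = 3/3808, and |x - 91/18| = |1133*18 - 91*224|/(224*18) = 10/4032.
Cross-multiplying, 3*4032 = 12096 < 38080 = 10*3808, so 3/3808 is smaller: the convergent 86/17 is closer to x than 91/18.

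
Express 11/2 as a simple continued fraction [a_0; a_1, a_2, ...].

Run the Euclidean algorithm on 11 and 2; the successive quotients are the partial quotients a_0, a_1, ... (each step inverts the fractional part left over by the previous one):
  11 = 5*2 + 1, so a_0 = 5.
  2 = 2*1 + 0, so a_1 = 2.
The remainder reaches 0 after 2 divisions, so the expansion has 2 partial quotients, read off in order.

[5; 2]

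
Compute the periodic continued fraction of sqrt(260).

Write x_i = (sqrt(260) + m_i)/d_i with (m_0, d_0) = (0, 1). a_0 = floor(sqrt(260)) = 16, since 16^2 = 256 <= 260 < 289 = 17^2.
Iterate m_{i+1} = d_i*a_i - m_i, d_{i+1} = (260 - m_{i+1}^2)/d_i, a_{i+1} = floor((a_0 + m_{i+1})/d_{i+1}):
  m_1 = 1*16 - 0 = 16, d_1 = (260 - 16^2)/1 = 4/1 = 4, a_1 = floor((16 + 16)/4) = 8.
  m_2 = 4*8 - 16 = 16, d_2 = (260 - 16^2)/4 = 4/4 = 1, a_2 = floor((16 + 16)/1) = 32.
  m_3 = 1*32 - 16 = 16, d_3 = (260 - 16^2)/1 = 4/1 = 4: (m_3, d_3) = (m_1, d_1) = (16, 4), so from here the quotients repeat a_1, a_2; the period length is 2.
Hence the expansion of sqrt(260) is a_0 = 16 followed by the repeating block 8, 32 (period 2).

[16; (8, 32)]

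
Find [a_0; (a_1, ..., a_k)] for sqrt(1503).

[38; (1, 3, 3, 8, 3, 3, 1, 76)]

Write x_i = (sqrt(1503) + m_i)/d_i with (m_0, d_0) = (0, 1). a_0 = floor(sqrt(1503)) = 38, since 38^2 = 1444 <= 1503 < 1521 = 39^2.
Iterate m_{i+1} = d_i*a_i - m_i, d_{i+1} = (1503 - m_{i+1}^2)/d_i, a_{i+1} = floor((a_0 + m_{i+1})/d_{i+1}):
  m_1 = 1*38 - 0 = 38, d_1 = (1503 - 38^2)/1 = 59/1 = 59, a_1 = floor((38 + 38)/59) = 1.
  m_2 = 59*1 - 38 = 21, d_2 = (1503 - 21^2)/59 = 1062/59 = 18, a_2 = floor((38 + 21)/18) = 3.
  m_3 = 18*3 - 21 = 33, d_3 = (1503 - 33^2)/18 = 414/18 = 23, a_3 = floor((38 + 33)/23) = 3.
  m_4 = 23*3 - 33 = 36, d_4 = (1503 - 36^2)/23 = 207/23 = 9, a_4 = floor((38 + 36)/9) = 8.
  m_5 = 9*8 - 36 = 36, d_5 = (1503 - 36^2)/9 = 207/9 = 23, a_5 = floor((38 + 36)/23) = 3.
  m_6 = 23*3 - 36 = 33, d_6 = (1503 - 33^2)/23 = 414/23 = 18, a_6 = floor((38 + 33)/18) = 3.
  m_7 = 18*3 - 33 = 21, d_7 = (1503 - 21^2)/18 = 1062/18 = 59, a_7 = floor((38 + 21)/59) = 1.
  m_8 = 59*1 - 21 = 38, d_8 = (1503 - 38^2)/59 = 59/59 = 1, a_8 = floor((38 + 38)/1) = 76.
  m_9 = 1*76 - 38 = 38, d_9 = (1503 - 38^2)/1 = 59/1 = 59: (m_9, d_9) = (m_1, d_1) = (38, 59), so from here the quotients repeat a_1, ..., a_8; the period length is 8.
Hence the expansion of sqrt(1503) is a_0 = 38 followed by the repeating block 1, 3, 3, 8, 3, 3, 1, 76 (period 8).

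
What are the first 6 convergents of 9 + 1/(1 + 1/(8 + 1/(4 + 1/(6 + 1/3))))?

9/1, 10/1, 89/9, 366/37, 2285/231, 7221/730

Using the convergent recurrence p_i = a_i*p_{i-1} + p_{i-2}, q_i = a_i*q_{i-1} + q_{i-2} with p_{-2}=0, p_{-1}=1, q_{-2}=1, q_{-1}=0:
  i=0: a_0=9, p_0 = 9*1 + 0 = 9, q_0 = 9*0 + 1 = 1.
  i=1: a_1=1, p_1 = 1*9 + 1 = 10, q_1 = 1*1 + 0 = 1.
  i=2: a_2=8, p_2 = 8*10 + 9 = 89, q_2 = 8*1 + 1 = 9.
  i=3: a_3=4, p_3 = 4*89 + 10 = 366, q_3 = 4*9 + 1 = 37.
  i=4: a_4=6, p_4 = 6*366 + 89 = 2285, q_4 = 6*37 + 9 = 231.
  i=5: a_5=3, p_5 = 3*2285 + 366 = 7221, q_5 = 3*231 + 37 = 730.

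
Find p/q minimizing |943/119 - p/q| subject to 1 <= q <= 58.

Expand x = 943/119 as a continued fraction with the Euclidean algorithm:
  943 = 7*119 + 110, so a_0 = 7.
  119 = 1*110 + 9, so a_1 = 1.
  110 = 12*9 + 2, so a_2 = 12.
  9 = 4*2 + 1, so a_3 = 4.
  2 = 2*1 + 0, so a_4 = 2.
so x = [7; 1, 12, 4, 2].
Convergents (p_i = a_i*p_{i-1} + p_{i-2}, q_i = a_i*q_{i-1} + q_{i-2} with p_{-2}=0, p_{-1}=1, q_{-2}=1, q_{-1}=0), until the denominator exceeds 58:
  i=0: a_0=7, p_0 = 7*1 + 0 = 7, q_0 = 7*0 + 1 = 1.
  i=1: a_1=1, p_1 = 1*7 + 1 = 8, q_1 = 1*1 + 0 = 1.
  i=2: a_2=12, p_2 = 12*8 + 7 = 103, q_2 = 12*1 + 1 = 13.
  i=3: a_3=4, p_3 = 4*103 + 8 = 420, q_3 = 4*13 + 1 = 53.
  i=4: a_4=2, p_4 = 2*420 + 103 = 943, q_4 = 2*53 + 13 = 119.
q_4 = 119 > 58, so the last convergent with denominator <= 58 is p_3/q_3 = 420/53.
The closest fraction with denominator <= 58 is either p_3/q_3 or the intermediate fraction (k*p_3 + p_2)/(k*q_3 + q_2) with the largest k >= 1 whose denominator stays <= 58; these approach x as k grows, and every other convergent or intermediate fraction in range is farther away.
Largest k: floor((58 - q_2)/q_3) = floor((58 - 13)/53) = 0.
Since k = 0, no intermediate fraction beyond p_3/q_3 has denominator <= 58, so the convergent 420/53 is the closest (its error is |943*53 - 420*119|/(119*53) = 1/6307).

420/53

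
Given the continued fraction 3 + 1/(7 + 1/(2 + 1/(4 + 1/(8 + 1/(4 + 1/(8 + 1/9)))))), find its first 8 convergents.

Using the convergent recurrence p_i = a_i*p_{i-1} + p_{i-2}, q_i = a_i*q_{i-1} + q_{i-2} with p_{-2}=0, p_{-1}=1, q_{-2}=1, q_{-1}=0:
  i=0: a_0=3, p_0 = 3*1 + 0 = 3, q_0 = 3*0 + 1 = 1.
  i=1: a_1=7, p_1 = 7*3 + 1 = 22, q_1 = 7*1 + 0 = 7.
  i=2: a_2=2, p_2 = 2*22 + 3 = 47, q_2 = 2*7 + 1 = 15.
  i=3: a_3=4, p_3 = 4*47 + 22 = 210, q_3 = 4*15 + 7 = 67.
  i=4: a_4=8, p_4 = 8*210 + 47 = 1727, q_4 = 8*67 + 15 = 551.
  i=5: a_5=4, p_5 = 4*1727 + 210 = 7118, q_5 = 4*551 + 67 = 2271.
  i=6: a_6=8, p_6 = 8*7118 + 1727 = 58671, q_6 = 8*2271 + 551 = 18719.
  i=7: a_7=9, p_7 = 9*58671 + 7118 = 535157, q_7 = 9*18719 + 2271 = 170742.

3/1, 22/7, 47/15, 210/67, 1727/551, 7118/2271, 58671/18719, 535157/170742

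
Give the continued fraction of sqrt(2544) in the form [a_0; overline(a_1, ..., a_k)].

[50; overline(2, 3, 1, 1, 6, 6, 6, 1, 1, 3, 2, 100)]

Write x_i = (sqrt(2544) + m_i)/d_i with (m_0, d_0) = (0, 1). a_0 = floor(sqrt(2544)) = 50, since 50^2 = 2500 <= 2544 < 2601 = 51^2.
Iterate m_{i+1} = d_i*a_i - m_i, d_{i+1} = (2544 - m_{i+1}^2)/d_i, a_{i+1} = floor((a_0 + m_{i+1})/d_{i+1}):
  m_1 = 1*50 - 0 = 50, d_1 = (2544 - 50^2)/1 = 44/1 = 44, a_1 = floor((50 + 50)/44) = 2.
  m_2 = 44*2 - 50 = 38, d_2 = (2544 - 38^2)/44 = 1100/44 = 25, a_2 = floor((50 + 38)/25) = 3.
  m_3 = 25*3 - 38 = 37, d_3 = (2544 - 37^2)/25 = 1175/25 = 47, a_3 = floor((50 + 37)/47) = 1.
  m_4 = 47*1 - 37 = 10, d_4 = (2544 - 10^2)/47 = 2444/47 = 52, a_4 = floor((50 + 10)/52) = 1.
  m_5 = 52*1 - 10 = 42, d_5 = (2544 - 42^2)/52 = 780/52 = 15, a_5 = floor((50 + 42)/15) = 6.
  m_6 = 15*6 - 42 = 48, d_6 = (2544 - 48^2)/15 = 240/15 = 16, a_6 = floor((50 + 48)/16) = 6.
  m_7 = 16*6 - 48 = 48, d_7 = (2544 - 48^2)/16 = 240/16 = 15, a_7 = floor((50 + 48)/15) = 6.
  m_8 = 15*6 - 48 = 42, d_8 = (2544 - 42^2)/15 = 780/15 = 52, a_8 = floor((50 + 42)/52) = 1.
  m_9 = 52*1 - 42 = 10, d_9 = (2544 - 10^2)/52 = 2444/52 = 47, a_9 = floor((50 + 10)/47) = 1.
  m_10 = 47*1 - 10 = 37, d_10 = (2544 - 37^2)/47 = 1175/47 = 25, a_10 = floor((50 + 37)/25) = 3.
  m_11 = 25*3 - 37 = 38, d_11 = (2544 - 38^2)/25 = 1100/25 = 44, a_11 = floor((50 + 38)/44) = 2.
  m_12 = 44*2 - 38 = 50, d_12 = (2544 - 50^2)/44 = 44/44 = 1, a_12 = floor((50 + 50)/1) = 100.
  m_13 = 1*100 - 50 = 50, d_13 = (2544 - 50^2)/1 = 44/1 = 44: (m_13, d_13) = (m_1, d_1) = (50, 44), so from here the quotients repeat a_1, ..., a_12; the period length is 12.
Hence the expansion of sqrt(2544) is a_0 = 50 followed by the repeating block 2, 3, 1, 1, 6, 6, 6, 1, 1, 3, 2, 100 (period 12).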